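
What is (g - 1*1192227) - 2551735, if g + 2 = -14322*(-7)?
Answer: -3643710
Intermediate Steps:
g = 100252 (g = -2 - 14322*(-7) = -2 + 100254 = 100252)
(g - 1*1192227) - 2551735 = (100252 - 1*1192227) - 2551735 = (100252 - 1192227) - 2551735 = -1091975 - 2551735 = -3643710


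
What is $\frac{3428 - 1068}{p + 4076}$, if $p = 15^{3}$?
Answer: $\frac{2360}{7451} \approx 0.31674$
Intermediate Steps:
$p = 3375$
$\frac{3428 - 1068}{p + 4076} = \frac{3428 - 1068}{3375 + 4076} = \frac{2360}{7451}$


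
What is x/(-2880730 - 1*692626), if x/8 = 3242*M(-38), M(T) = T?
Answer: 246392/893339 ≈ 0.27581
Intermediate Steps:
x = -985568 (x = 8*(3242*(-38)) = 8*(-123196) = -985568)
x/(-2880730 - 1*692626) = -985568/(-2880730 - 1*692626) = -985568/(-2880730 - 692626) = -985568/(-3573356) = -985568*(-1/3573356) = 246392/893339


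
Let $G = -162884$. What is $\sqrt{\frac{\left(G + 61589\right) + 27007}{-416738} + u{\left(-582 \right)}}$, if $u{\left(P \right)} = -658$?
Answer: $\frac{9 i \sqrt{1220089178}}{12257} \approx 25.648 i$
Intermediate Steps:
$\sqrt{\frac{\left(G + 61589\right) + 27007}{-416738} + u{\left(-582 \right)}} = \sqrt{\frac{\left(-162884 + 61589\right) + 27007}{-416738} - 658} = \sqrt{\left(-101295 + 27007\right) \left(- \frac{1}{416738}\right) - 658} = \sqrt{\left(-74288\right) \left(- \frac{1}{416738}\right) - 658} = \sqrt{\frac{37144}{208369} - 658} = \sqrt{- \frac{137069658}{208369}} = \frac{9 i \sqrt{1220089178}}{12257}$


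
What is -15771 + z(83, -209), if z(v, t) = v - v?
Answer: -15771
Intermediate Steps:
z(v, t) = 0
-15771 + z(83, -209) = -15771 + 0 = -15771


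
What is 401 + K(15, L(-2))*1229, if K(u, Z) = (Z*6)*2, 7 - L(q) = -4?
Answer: 162629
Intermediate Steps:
L(q) = 11 (L(q) = 7 - 1*(-4) = 7 + 4 = 11)
K(u, Z) = 12*Z (K(u, Z) = (6*Z)*2 = 12*Z)
401 + K(15, L(-2))*1229 = 401 + (12*11)*1229 = 401 + 132*1229 = 401 + 162228 = 162629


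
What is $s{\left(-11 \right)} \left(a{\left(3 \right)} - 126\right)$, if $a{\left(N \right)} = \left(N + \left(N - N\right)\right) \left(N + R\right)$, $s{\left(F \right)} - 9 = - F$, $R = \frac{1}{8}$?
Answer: $- \frac{4665}{2} \approx -2332.5$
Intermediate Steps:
$R = \frac{1}{8} \approx 0.125$
$s{\left(F \right)} = 9 - F$
$a{\left(N \right)} = N \left(\frac{1}{8} + N\right)$ ($a{\left(N \right)} = \left(N + \left(N - N\right)\right) \left(N + \frac{1}{8}\right) = \left(N + 0\right) \left(\frac{1}{8} + N\right) = N \left(\frac{1}{8} + N\right)$)
$s{\left(-11 \right)} \left(a{\left(3 \right)} - 126\right) = \left(9 - -11\right) \left(3 \left(\frac{1}{8} + 3\right) - 126\right) = \left(9 + 11\right) \left(3 \cdot \frac{25}{8} - 126\right) = 20 \left(\frac{75}{8} - 126\right) = 20 \left(- \frac{933}{8}\right) = - \frac{4665}{2}$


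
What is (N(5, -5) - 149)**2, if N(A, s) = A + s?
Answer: 22201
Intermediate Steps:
(N(5, -5) - 149)**2 = ((5 - 5) - 149)**2 = (0 - 149)**2 = (-149)**2 = 22201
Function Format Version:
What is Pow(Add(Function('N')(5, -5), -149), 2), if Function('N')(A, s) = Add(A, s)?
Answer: 22201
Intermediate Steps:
Pow(Add(Function('N')(5, -5), -149), 2) = Pow(Add(Add(5, -5), -149), 2) = Pow(Add(0, -149), 2) = Pow(-149, 2) = 22201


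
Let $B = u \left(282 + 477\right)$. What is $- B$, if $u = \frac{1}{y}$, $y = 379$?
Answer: $- \frac{759}{379} \approx -2.0026$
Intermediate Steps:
$u = \frac{1}{379} \approx 0.0026385$
$B = \frac{759}{379}$ ($B = \frac{282 + 477}{379} = \frac{1}{379} \cdot 759 = \frac{759}{379} \approx 2.0026$)
$- B = \left(-1\right) \frac{759}{379} = - \frac{759}{379}$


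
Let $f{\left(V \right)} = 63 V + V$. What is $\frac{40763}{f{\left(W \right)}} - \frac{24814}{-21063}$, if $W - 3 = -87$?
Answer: $- \frac{34532905}{5392128} \approx -6.4043$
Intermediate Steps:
$W = -84$ ($W = 3 - 87 = -84$)
$f{\left(V \right)} = 64 V$
$\frac{40763}{f{\left(W \right)}} - \frac{24814}{-21063} = \frac{40763}{64 \left(-84\right)} - \frac{24814}{-21063} = \frac{40763}{-5376} - - \frac{24814}{21063} = 40763 \left(- \frac{1}{5376}\right) + \frac{24814}{21063} = - \frac{40763}{5376} + \frac{24814}{21063} = - \frac{34532905}{5392128}$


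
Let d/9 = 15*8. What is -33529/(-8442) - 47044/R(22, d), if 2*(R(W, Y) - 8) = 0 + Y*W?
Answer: 180913/12544812 ≈ 0.014421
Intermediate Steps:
d = 1080 (d = 9*(15*8) = 9*120 = 1080)
R(W, Y) = 8 + W*Y/2 (R(W, Y) = 8 + (0 + Y*W)/2 = 8 + (0 + W*Y)/2 = 8 + (W*Y)/2 = 8 + W*Y/2)
-33529/(-8442) - 47044/R(22, d) = -33529/(-8442) - 47044/(8 + (1/2)*22*1080) = -33529*(-1/8442) - 47044/(8 + 11880) = 33529/8442 - 47044/11888 = 33529/8442 - 47044*1/11888 = 33529/8442 - 11761/2972 = 180913/12544812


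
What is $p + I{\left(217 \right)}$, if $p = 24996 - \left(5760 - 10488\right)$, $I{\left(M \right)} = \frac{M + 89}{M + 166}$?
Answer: $\frac{11384598}{383} \approx 29725.0$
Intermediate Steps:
$I{\left(M \right)} = \frac{89 + M}{166 + M}$
$p = 29724$ ($p = 24996 - -4728 = 24996 + 4728 = 29724$)
$p + I{\left(217 \right)} = 29724 + \frac{89 + 217}{166 + 217} = 29724 + \frac{1}{383} \cdot 306 = 29724 + \frac{306}{383} = \frac{11384598}{383}$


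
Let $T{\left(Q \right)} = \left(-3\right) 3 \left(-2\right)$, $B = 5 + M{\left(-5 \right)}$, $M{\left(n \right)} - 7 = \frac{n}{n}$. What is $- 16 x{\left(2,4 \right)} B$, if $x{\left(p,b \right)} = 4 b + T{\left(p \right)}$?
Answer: $-7072$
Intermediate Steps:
$M{\left(n \right)} = 8$ ($M{\left(n \right)} = 7 + \frac{n}{n} = 7 + 1 = 8$)
$B = 13$ ($B = 5 + 8 = 13$)
$T{\left(Q \right)} = 18$ ($T{\left(Q \right)} = \left(-9\right) \left(-2\right) = 18$)
$x{\left(p,b \right)} = 18 + 4 b$ ($x{\left(p,b \right)} = 4 b + 18 = 18 + 4 b$)
$- 16 x{\left(2,4 \right)} B = - 16 \left(18 + 4 \cdot 4\right) 13 = - 16 \left(18 + 16\right) 13 = \left(-16\right) 34 \cdot 13 = \left(-544\right) 13 = -7072$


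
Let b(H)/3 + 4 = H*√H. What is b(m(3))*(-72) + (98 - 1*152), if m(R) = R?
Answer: 810 - 648*√3 ≈ -312.37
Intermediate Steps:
b(H) = -12 + 3*H^(3/2) (b(H) = -12 + 3*(H*√H) = -12 + 3*H^(3/2))
b(m(3))*(-72) + (98 - 1*152) = (-12 + 3*3^(3/2))*(-72) + (98 - 1*152) = (-12 + 3*(3*√3))*(-72) + (98 - 152) = (-12 + 9*√3)*(-72) - 54 = (864 - 648*√3) - 54 = 810 - 648*√3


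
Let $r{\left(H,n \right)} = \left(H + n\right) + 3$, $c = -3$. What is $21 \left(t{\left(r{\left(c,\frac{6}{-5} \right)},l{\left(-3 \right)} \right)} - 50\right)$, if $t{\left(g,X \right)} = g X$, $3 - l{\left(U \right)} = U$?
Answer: $- \frac{6006}{5} \approx -1201.2$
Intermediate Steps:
$l{\left(U \right)} = 3 - U$
$r{\left(H,n \right)} = 3 + H + n$
$t{\left(g,X \right)} = X g$
$21 \left(t{\left(r{\left(c,\frac{6}{-5} \right)},l{\left(-3 \right)} \right)} - 50\right) = 21 \left(\left(3 - -3\right) \left(3 - 3 + \frac{6}{-5}\right) - 50\right) = 21 \left(\left(3 + 3\right) \left(3 - 3 + 6 \left(- \frac{1}{5}\right)\right) - 50\right) = 21 \left(6 \left(3 - 3 - \frac{6}{5}\right) - 50\right) = 21 \left(6 \left(- \frac{6}{5}\right) - 50\right) = 21 \left(- \frac{36}{5} - 50\right) = 21 \left(- \frac{286}{5}\right) = - \frac{6006}{5}$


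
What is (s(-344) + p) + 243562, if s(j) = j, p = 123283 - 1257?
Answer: 365244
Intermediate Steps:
p = 122026
(s(-344) + p) + 243562 = (-344 + 122026) + 243562 = 121682 + 243562 = 365244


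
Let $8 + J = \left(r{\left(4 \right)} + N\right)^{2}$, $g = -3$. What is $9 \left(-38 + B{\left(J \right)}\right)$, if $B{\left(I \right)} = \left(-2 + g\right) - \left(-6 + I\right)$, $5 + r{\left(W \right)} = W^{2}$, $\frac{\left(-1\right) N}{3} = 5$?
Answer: $-405$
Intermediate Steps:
$N = -15$ ($N = \left(-3\right) 5 = -15$)
$r{\left(W \right)} = -5 + W^{2}$
$J = 8$ ($J = -8 + \left(\left(-5 + 4^{2}\right) - 15\right)^{2} = -8 + \left(\left(-5 + 16\right) - 15\right)^{2} = -8 + \left(11 - 15\right)^{2} = -8 + \left(-4\right)^{2} = -8 + 16 = 8$)
$B{\left(I \right)} = 1 - I$ ($B{\left(I \right)} = \left(-2 - 3\right) - \left(-6 + I\right) = -5 - \left(-6 + I\right) = 1 - I$)
$9 \left(-38 + B{\left(J \right)}\right) = 9 \left(-38 + \left(1 - 8\right)\right) = 9 \left(-38 - 7\right) = 9 \left(-45\right) = -405$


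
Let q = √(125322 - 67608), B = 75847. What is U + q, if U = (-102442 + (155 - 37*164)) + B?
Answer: -32508 + √57714 ≈ -32268.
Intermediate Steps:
q = √57714 ≈ 240.24
U = -32508 (U = (-102442 + (155 - 37*164)) + 75847 = (-102442 + (155 - 6068)) + 75847 = (-102442 - 5913) + 75847 = -108355 + 75847 = -32508)
U + q = -32508 + √57714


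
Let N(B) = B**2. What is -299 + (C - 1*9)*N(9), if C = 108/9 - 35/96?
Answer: -2737/32 ≈ -85.531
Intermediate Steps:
C = 1117/96 (C = 108*(1/9) - 35*1/96 = 12 - 35/96 = 1117/96 ≈ 11.635)
-299 + (C - 1*9)*N(9) = -299 + (1117/96 - 1*9)*9**2 = -299 + (1117/96 - 9)*81 = -299 + (253/96)*81 = -299 + 6831/32 = -2737/32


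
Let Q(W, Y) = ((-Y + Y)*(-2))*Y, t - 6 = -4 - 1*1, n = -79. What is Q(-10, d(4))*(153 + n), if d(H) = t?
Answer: 0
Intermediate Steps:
t = 1 (t = 6 + (-4 - 1*1) = 6 + (-4 - 1) = 6 - 5 = 1)
d(H) = 1
Q(W, Y) = 0 (Q(W, Y) = (0*(-2))*Y = 0*Y = 0)
Q(-10, d(4))*(153 + n) = 0*(153 - 79) = 0*74 = 0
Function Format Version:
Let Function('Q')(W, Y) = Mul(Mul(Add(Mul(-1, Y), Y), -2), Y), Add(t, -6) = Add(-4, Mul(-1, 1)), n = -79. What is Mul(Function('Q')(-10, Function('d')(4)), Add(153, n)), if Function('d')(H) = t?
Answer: 0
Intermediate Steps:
t = 1 (t = Add(6, Add(-4, Mul(-1, 1))) = Add(6, Add(-4, -1)) = Add(6, -5) = 1)
Function('d')(H) = 1
Function('Q')(W, Y) = 0 (Function('Q')(W, Y) = Mul(Mul(0, -2), Y) = Mul(0, Y) = 0)
Mul(Function('Q')(-10, Function('d')(4)), Add(153, n)) = Mul(0, Add(153, -79)) = Mul(0, 74) = 0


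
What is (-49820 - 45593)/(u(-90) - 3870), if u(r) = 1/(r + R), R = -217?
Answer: 29291791/1188091 ≈ 24.655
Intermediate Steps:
u(r) = 1/(-217 + r) (u(r) = 1/(r - 217) = 1/(-217 + r))
(-49820 - 45593)/(u(-90) - 3870) = (-49820 - 45593)/(1/(-217 - 90) - 3870) = -95413/(1/(-307) - 3870) = -95413/(-1/307 - 3870) = -95413/(-1188091/307) = -95413*(-307/1188091) = 29291791/1188091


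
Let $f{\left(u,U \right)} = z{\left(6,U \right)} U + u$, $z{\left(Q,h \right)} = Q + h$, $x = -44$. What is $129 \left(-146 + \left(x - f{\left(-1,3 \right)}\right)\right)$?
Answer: $-27864$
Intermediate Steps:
$f{\left(u,U \right)} = u + U \left(6 + U\right)$ ($f{\left(u,U \right)} = \left(6 + U\right) U + u = U \left(6 + U\right) + u = u + U \left(6 + U\right)$)
$129 \left(-146 + \left(x - f{\left(-1,3 \right)}\right)\right) = 129 \left(-146 - \left(43 + 3 \left(6 + 3\right)\right)\right) = 129 \left(-146 - \left(43 + 27\right)\right) = 129 \left(-146 - 70\right) = 129 \left(-216\right) = -27864$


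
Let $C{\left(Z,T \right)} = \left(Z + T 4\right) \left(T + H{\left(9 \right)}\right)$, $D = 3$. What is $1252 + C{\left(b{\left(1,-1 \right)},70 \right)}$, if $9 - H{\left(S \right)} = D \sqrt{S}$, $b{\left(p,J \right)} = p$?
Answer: $20922$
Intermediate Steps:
$H{\left(S \right)} = 9 - 3 \sqrt{S}$
$C{\left(Z,T \right)} = T \left(Z + 4 T\right)$ ($C{\left(Z,T \right)} = \left(Z + T 4\right) \left(T + \left(9 - 3 \sqrt{9}\right)\right) = \left(Z + 4 T\right) \left(T + \left(9 - 9\right)\right) = \left(Z + 4 T\right) \left(T + 0\right) = \left(Z + 4 T\right) T = T \left(Z + 4 T\right)$)
$1252 + C{\left(b{\left(1,-1 \right)},70 \right)} = 1252 + 70 \left(1 + 4 \cdot 70\right) = 1252 + 70 \left(1 + 280\right) = 1252 + 70 \cdot 281 = 1252 + 19670 = 20922$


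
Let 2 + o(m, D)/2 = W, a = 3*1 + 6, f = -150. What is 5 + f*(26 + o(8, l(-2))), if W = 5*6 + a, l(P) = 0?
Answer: -14995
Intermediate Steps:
a = 9 (a = 3 + 6 = 9)
W = 39 (W = 5*6 + 9 = 30 + 9 = 39)
o(m, D) = 74 (o(m, D) = -4 + 2*39 = -4 + 78 = 74)
5 + f*(26 + o(8, l(-2))) = 5 - 150*(26 + 74) = 5 - 150*100 = 5 - 15000 = -14995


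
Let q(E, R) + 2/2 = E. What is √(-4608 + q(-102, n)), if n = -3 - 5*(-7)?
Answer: I*√4711 ≈ 68.637*I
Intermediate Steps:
n = 32 (n = -3 + 35 = 32)
q(E, R) = -1 + E
√(-4608 + q(-102, n)) = √(-4608 + (-1 - 102)) = √(-4608 - 103) = √(-4711) = I*√4711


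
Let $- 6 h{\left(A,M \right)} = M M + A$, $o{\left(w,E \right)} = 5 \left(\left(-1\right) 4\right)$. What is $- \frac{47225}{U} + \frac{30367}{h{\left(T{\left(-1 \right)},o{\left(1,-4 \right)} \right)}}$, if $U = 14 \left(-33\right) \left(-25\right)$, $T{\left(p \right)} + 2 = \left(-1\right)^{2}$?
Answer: $- \frac{4044335}{8778} \approx -460.74$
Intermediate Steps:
$o{\left(w,E \right)} = -20$ ($o{\left(w,E \right)} = 5 \left(-4\right) = -20$)
$T{\left(p \right)} = -1$ ($T{\left(p \right)} = -2 + \left(-1\right)^{2} = -2 + 1 = -1$)
$h{\left(A,M \right)} = - \frac{A}{6} - \frac{M^{2}}{6}$ ($h{\left(A,M \right)} = - \frac{M M + A}{6} = - \frac{M^{2} + A}{6} = - \frac{A + M^{2}}{6} = - \frac{A}{6} - \frac{M^{2}}{6}$)
$U = 11550$ ($U = \left(-462\right) \left(-25\right) = 11550$)
$- \frac{47225}{U} + \frac{30367}{h{\left(T{\left(-1 \right)},o{\left(1,-4 \right)} \right)}} = - \frac{47225}{11550} + \frac{30367}{\left(- \frac{1}{6}\right) \left(-1\right) - \frac{\left(-20\right)^{2}}{6}} = \left(-47225\right) \frac{1}{11550} + \frac{30367}{\frac{1}{6} - \frac{200}{3}} = - \frac{1889}{462} + \frac{30367}{\frac{1}{6} - \frac{200}{3}} = - \frac{1889}{462} + \frac{30367}{- \frac{133}{2}} = - \frac{1889}{462} + 30367 \left(- \frac{2}{133}\right) = - \frac{1889}{462} - \frac{60734}{133} = - \frac{4044335}{8778}$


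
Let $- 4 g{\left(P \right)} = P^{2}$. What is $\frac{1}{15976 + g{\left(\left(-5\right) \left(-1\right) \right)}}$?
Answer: $\frac{4}{63879} \approx 6.2618 \cdot 10^{-5}$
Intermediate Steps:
$g{\left(P \right)} = - \frac{P^{2}}{4}$
$\frac{1}{15976 + g{\left(\left(-5\right) \left(-1\right) \right)}} = \frac{1}{15976 - \frac{\left(\left(-5\right) \left(-1\right)\right)^{2}}{4}} = \frac{1}{15976 - \frac{5^{2}}{4}} = \frac{1}{15976 - \frac{25}{4}} = \frac{1}{\frac{63879}{4}} = \frac{4}{63879}$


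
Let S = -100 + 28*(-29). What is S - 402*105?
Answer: -43122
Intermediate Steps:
S = -912 (S = -100 - 812 = -912)
S - 402*105 = -912 - 402*105 = -912 - 42210 = -43122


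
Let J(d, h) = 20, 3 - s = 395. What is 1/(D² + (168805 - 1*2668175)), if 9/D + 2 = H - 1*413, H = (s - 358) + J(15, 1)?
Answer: -1311025/3276736554169 ≈ -4.0010e-7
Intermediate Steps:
s = -392 (s = 3 - 1*395 = 3 - 395 = -392)
H = -730 (H = (-392 - 358) + 20 = -750 + 20 = -730)
D = -9/1145 (D = 9/(-2 + (-730 - 1*413)) = 9/(-2 + (-730 - 413)) = 9/(-2 - 1143) = 9/(-1145) = 9*(-1/1145) = -9/1145 ≈ -0.0078603)
1/(D² + (168805 - 1*2668175)) = 1/((-9/1145)² + (168805 - 1*2668175)) = 1/(81/1311025 + (168805 - 2668175)) = 1/(81/1311025 - 2499370) = 1/(-3276736554169/1311025) = -1311025/3276736554169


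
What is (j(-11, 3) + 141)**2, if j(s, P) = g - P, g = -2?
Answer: 18496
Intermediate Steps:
j(s, P) = -2 - P
(j(-11, 3) + 141)**2 = ((-2 - 1*3) + 141)**2 = ((-2 - 3) + 141)**2 = (-5 + 141)**2 = 136**2 = 18496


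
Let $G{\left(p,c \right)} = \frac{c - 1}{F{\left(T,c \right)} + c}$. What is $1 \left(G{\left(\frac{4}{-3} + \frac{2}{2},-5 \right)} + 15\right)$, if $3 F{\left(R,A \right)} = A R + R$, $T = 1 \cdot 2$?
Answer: $\frac{363}{23} \approx 15.783$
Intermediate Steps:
$T = 2$
$F{\left(R,A \right)} = \frac{R}{3} + \frac{A R}{3}$ ($F{\left(R,A \right)} = \frac{A R + R}{3} = \frac{R + A R}{3} = \frac{R}{3} + \frac{A R}{3}$)
$G{\left(p,c \right)} = \frac{-1 + c}{\frac{2}{3} + \frac{5 c}{3}}$ ($G{\left(p,c \right)} = \frac{c - 1}{\frac{1}{3} \cdot 2 \left(1 + c\right) + c} = \frac{-1 + c}{\left(\frac{2}{3} + \frac{2 c}{3}\right) + c} = \frac{-1 + c}{\frac{2}{3} + \frac{5 c}{3}}$)
$1 \left(G{\left(\frac{4}{-3} + \frac{2}{2},-5 \right)} + 15\right) = 1 \left(\frac{3 \left(-1 - 5\right)}{2 + 5 \left(-5\right)} + 15\right) = 1 \left(3 \frac{1}{2 - 25} \left(-6\right) + 15\right) = 1 \left(3 \frac{1}{-23} \left(-6\right) + 15\right) = 1 \left(3 \left(- \frac{1}{23}\right) \left(-6\right) + 15\right) = 1 \left(\frac{18}{23} + 15\right) = 1 \cdot \frac{363}{23} = \frac{363}{23}$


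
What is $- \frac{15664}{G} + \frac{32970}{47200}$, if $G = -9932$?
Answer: $\frac{26669971}{11719760} \approx 2.2756$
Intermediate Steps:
$- \frac{15664}{G} + \frac{32970}{47200} = - \frac{15664}{-9932} + \frac{32970}{47200} = \left(-15664\right) \left(- \frac{1}{9932}\right) + 32970 \cdot \frac{1}{47200} = \frac{3916}{2483} + \frac{3297}{4720} = \frac{26669971}{11719760}$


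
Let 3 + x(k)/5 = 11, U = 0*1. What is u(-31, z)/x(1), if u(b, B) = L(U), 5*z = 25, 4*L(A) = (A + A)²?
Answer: 0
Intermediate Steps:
U = 0
x(k) = 40 (x(k) = -15 + 5*11 = -15 + 55 = 40)
L(A) = A² (L(A) = (A + A)²/4 = (2*A)²/4 = (4*A²)/4 = A²)
z = 5 (z = (⅕)*25 = 5)
u(b, B) = 0 (u(b, B) = 0² = 0)
u(-31, z)/x(1) = 0/40 = 0*(1/40) = 0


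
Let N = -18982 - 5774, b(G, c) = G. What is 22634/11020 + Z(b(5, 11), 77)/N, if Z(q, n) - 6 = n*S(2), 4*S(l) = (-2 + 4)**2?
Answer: 139853161/68202780 ≈ 2.0505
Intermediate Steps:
S(l) = 1 (S(l) = (-2 + 4)**2/4 = (1/4)*2**2 = (1/4)*4 = 1)
Z(q, n) = 6 + n (Z(q, n) = 6 + n*1 = 6 + n)
N = -24756
22634/11020 + Z(b(5, 11), 77)/N = 22634/11020 + (6 + 77)/(-24756) = 22634*(1/11020) + 83*(-1/24756) = 11317/5510 - 83/24756 = 139853161/68202780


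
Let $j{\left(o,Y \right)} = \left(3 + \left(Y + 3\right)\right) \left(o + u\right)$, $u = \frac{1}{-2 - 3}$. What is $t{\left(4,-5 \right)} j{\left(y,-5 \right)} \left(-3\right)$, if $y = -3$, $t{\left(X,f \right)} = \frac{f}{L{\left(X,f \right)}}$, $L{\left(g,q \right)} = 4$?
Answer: $-12$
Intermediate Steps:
$t{\left(X,f \right)} = \frac{f}{4}$
$u = - \frac{1}{5}$ ($u = \frac{1}{-5} = - \frac{1}{5} \approx -0.2$)
$j{\left(o,Y \right)} = \left(6 + Y\right) \left(- \frac{1}{5} + o\right)$ ($j{\left(o,Y \right)} = \left(3 + \left(Y + 3\right)\right) \left(o - \frac{1}{5}\right) = \left(3 + \left(3 + Y\right)\right) \left(- \frac{1}{5} + o\right) = \left(6 + Y\right) \left(- \frac{1}{5} + o\right)$)
$t{\left(4,-5 \right)} j{\left(y,-5 \right)} \left(-3\right) = \frac{1}{4} \left(-5\right) \left(- \frac{6}{5} + 6 \left(-3\right) - -1 - -15\right) \left(-3\right) = - \frac{5 \left(- \frac{6}{5} - 18 + 1 + 15\right)}{4} \left(-3\right) = \left(- \frac{5}{4}\right) \left(- \frac{16}{5}\right) \left(-3\right) = 4 \left(-3\right) = -12$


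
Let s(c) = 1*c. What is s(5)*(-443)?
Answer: -2215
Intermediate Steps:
s(c) = c
s(5)*(-443) = 5*(-443) = -2215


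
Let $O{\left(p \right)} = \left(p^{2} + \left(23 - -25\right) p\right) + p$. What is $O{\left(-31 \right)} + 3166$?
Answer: $2608$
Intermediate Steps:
$O{\left(p \right)} = p^{2} + 49 p$ ($O{\left(p \right)} = \left(p^{2} + \left(23 + 25\right) p\right) + p = \left(p^{2} + 48 p\right) + p = p^{2} + 49 p$)
$O{\left(-31 \right)} + 3166 = - 31 \left(49 - 31\right) + 3166 = \left(-31\right) 18 + 3166 = -558 + 3166 = 2608$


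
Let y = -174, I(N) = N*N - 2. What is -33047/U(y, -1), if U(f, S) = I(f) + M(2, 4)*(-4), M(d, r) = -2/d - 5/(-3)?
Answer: -99141/90814 ≈ -1.0917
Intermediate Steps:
I(N) = -2 + N**2 (I(N) = N**2 - 2 = -2 + N**2)
M(d, r) = 5/3 - 2/d (M(d, r) = -2/d - 5*(-1/3) = -2/d + 5/3 = 5/3 - 2/d)
U(f, S) = -14/3 + f**2 (U(f, S) = (-2 + f**2) + (5/3 - 2/2)*(-4) = (-2 + f**2) + (5/3 - 2*1/2)*(-4) = (-2 + f**2) + (5/3 - 1)*(-4) = (-2 + f**2) + (2/3)*(-4) = (-2 + f**2) - 8/3 = -14/3 + f**2)
-33047/U(y, -1) = -33047/(-14/3 + (-174)**2) = -33047/(-14/3 + 30276) = -33047/90814/3 = -33047*3/90814 = -99141/90814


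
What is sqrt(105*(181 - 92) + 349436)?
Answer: sqrt(358781) ≈ 598.98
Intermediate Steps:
sqrt(105*(181 - 92) + 349436) = sqrt(105*89 + 349436) = sqrt(9345 + 349436) = sqrt(358781)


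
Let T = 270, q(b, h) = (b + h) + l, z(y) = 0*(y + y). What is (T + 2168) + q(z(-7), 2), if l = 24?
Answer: 2464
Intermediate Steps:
z(y) = 0 (z(y) = 0*(2*y) = 0)
q(b, h) = 24 + b + h (q(b, h) = (b + h) + 24 = 24 + b + h)
(T + 2168) + q(z(-7), 2) = (270 + 2168) + (24 + 0 + 2) = 2438 + 26 = 2464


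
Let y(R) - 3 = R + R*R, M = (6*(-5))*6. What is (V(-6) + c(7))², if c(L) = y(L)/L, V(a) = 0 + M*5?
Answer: 38950081/49 ≈ 7.9490e+5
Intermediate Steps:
M = -180 (M = -30*6 = -180)
y(R) = 3 + R + R² (y(R) = 3 + (R + R*R) = 3 + (R + R²) = 3 + R + R²)
V(a) = -900 (V(a) = 0 - 180*5 = 0 - 900 = -900)
c(L) = (3 + L + L²)/L
(V(-6) + c(7))² = (-900 + (1 + 7 + 3/7))² = (-900 + 59/7)² = (-6241/7)² = 38950081/49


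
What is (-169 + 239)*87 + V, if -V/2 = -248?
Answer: 6586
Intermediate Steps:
V = 496 (V = -2*(-248) = 496)
(-169 + 239)*87 + V = (-169 + 239)*87 + 496 = 70*87 + 496 = 6090 + 496 = 6586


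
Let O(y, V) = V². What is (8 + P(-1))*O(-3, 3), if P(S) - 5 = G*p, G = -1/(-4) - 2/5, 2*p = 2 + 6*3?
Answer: 207/2 ≈ 103.50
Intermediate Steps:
p = 10 (p = (2 + 6*3)/2 = (2 + 18)/2 = (½)*20 = 10)
G = -3/20 (G = -1*(-¼) - 2*⅕ = ¼ - ⅖ = -3/20 ≈ -0.15000)
P(S) = 7/2 (P(S) = 5 - 3/20*10 = 5 - 3/2 = 7/2)
(8 + P(-1))*O(-3, 3) = (8 + 7/2)*3² = (23/2)*9 = 207/2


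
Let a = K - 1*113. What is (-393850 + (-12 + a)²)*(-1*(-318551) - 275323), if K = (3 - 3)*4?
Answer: -16349910300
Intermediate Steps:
K = 0 (K = 0*4 = 0)
a = -113 (a = 0 - 1*113 = 0 - 113 = -113)
(-393850 + (-12 + a)²)*(-1*(-318551) - 275323) = (-393850 + (-12 - 113)²)*(-1*(-318551) - 275323) = (-393850 + (-125)²)*(318551 - 275323) = (-393850 + 15625)*43228 = -378225*43228 = -16349910300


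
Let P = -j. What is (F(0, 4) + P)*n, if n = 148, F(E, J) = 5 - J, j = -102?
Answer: 15244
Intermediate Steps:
P = 102 (P = -1*(-102) = 102)
(F(0, 4) + P)*n = ((5 - 1*4) + 102)*148 = ((5 - 4) + 102)*148 = (1 + 102)*148 = 103*148 = 15244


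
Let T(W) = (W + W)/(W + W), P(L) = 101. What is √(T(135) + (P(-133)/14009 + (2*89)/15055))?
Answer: 2*√11331933897571935/210905495 ≈ 1.0095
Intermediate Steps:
T(W) = 1 (T(W) = (2*W)/((2*W)) = (2*W)*(1/(2*W)) = 1)
√(T(135) + (P(-133)/14009 + (2*89)/15055)) = √(1 + (101/14009 + (2*89)/15055)) = √(1 + (101*(1/14009) + 178*(1/15055))) = √(1 + (101/14009 + 178/15055)) = √(1 + 4014157/210905495) = √(214919652/210905495) = 2*√11331933897571935/210905495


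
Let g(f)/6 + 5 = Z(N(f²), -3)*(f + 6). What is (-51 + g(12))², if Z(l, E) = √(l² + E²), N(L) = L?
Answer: 241976241 - 52488*√2305 ≈ 2.3946e+8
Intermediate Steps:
Z(l, E) = √(E² + l²)
g(f) = -30 + 6*√(9 + f⁴)*(6 + f) (g(f) = -30 + 6*(√((-3)² + (f²)²)*(f + 6)) = -30 + 6*(√(9 + f⁴)*(6 + f)) = -30 + 6*√(9 + f⁴)*(6 + f))
(-51 + g(12))² = (-51 + (-30 + 36*√(9 + 12⁴) + 6*12*√(9 + 12⁴)))² = (-51 + (-30 + 36*√(9 + 20736) + 6*12*√(9 + 20736)))² = (-51 + (-30 + 36*√20745 + 6*12*√20745))² = (-51 + (-30 + 36*(3*√2305) + 6*12*(3*√2305)))² = (-51 + (-30 + 108*√2305 + 216*√2305))² = (-51 + (-30 + 324*√2305))² = (-81 + 324*√2305)²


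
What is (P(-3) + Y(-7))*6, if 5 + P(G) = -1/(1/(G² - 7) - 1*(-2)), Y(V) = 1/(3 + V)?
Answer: -339/10 ≈ -33.900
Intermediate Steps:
P(G) = -5 - 1/(2 + 1/(-7 + G²)) (P(G) = -5 - 1/(1/(G² - 7) - 1*(-2)) = -5 - 1/(1/(-7 + G²) + 2) = -5 - 1/(2 + 1/(-7 + G²)))
(P(-3) + Y(-7))*6 = ((72 - 11*(-3)²)/(-13 + 2*(-3)²) + 1/(3 - 7))*6 = ((72 - 11*9)/(-13 + 2*9) + 1/(-4))*6 = ((72 - 99)/(-13 + 18) - ¼)*6 = (-27/5 - ¼)*6 = -113/20*6 = -339/10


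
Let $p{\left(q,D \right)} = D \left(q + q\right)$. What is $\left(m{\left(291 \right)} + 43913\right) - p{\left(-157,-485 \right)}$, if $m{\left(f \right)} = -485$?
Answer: $-108862$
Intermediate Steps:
$p{\left(q,D \right)} = 2 D q$ ($p{\left(q,D \right)} = D 2 q = 2 D q$)
$\left(m{\left(291 \right)} + 43913\right) - p{\left(-157,-485 \right)} = \left(-485 + 43913\right) - 2 \left(-485\right) \left(-157\right) = 43428 - 152290 = -108862$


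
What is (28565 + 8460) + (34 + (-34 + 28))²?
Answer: 37809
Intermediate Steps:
(28565 + 8460) + (34 + (-34 + 28))² = 37025 + (34 - 6)² = 37025 + 28² = 37025 + 784 = 37809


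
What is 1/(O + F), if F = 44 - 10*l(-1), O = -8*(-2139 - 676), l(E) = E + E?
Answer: 1/22584 ≈ 4.4279e-5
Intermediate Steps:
l(E) = 2*E
O = 22520 (O = -8*(-2815) = 22520)
F = 64 (F = 44 - 20*(-1) = 44 - 10*(-2) = 44 + 20 = 64)
1/(O + F) = 1/(22520 + 64) = 1/22584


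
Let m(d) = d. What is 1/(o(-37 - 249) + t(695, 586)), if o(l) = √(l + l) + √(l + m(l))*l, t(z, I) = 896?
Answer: 224/11815879 + 285*I*√143/23631758 ≈ 1.8958e-5 + 0.00014422*I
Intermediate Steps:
o(l) = √2*√l + √2*l^(3/2) (o(l) = √(l + l) + √(l + l)*l = √(2*l) + √(2*l)*l = √2*√l + (√2*√l)*l = √2*√l + √2*l^(3/2))
1/(o(-37 - 249) + t(695, 586)) = 1/(√2*√(-37 - 249)*(1 + (-37 - 249)) + 896) = 1/(√2*√(-286)*(1 - 286) + 896) = 1/(√2*(I*√286)*(-285) + 896) = 1/(-570*I*√143 + 896) = 1/(896 - 570*I*√143)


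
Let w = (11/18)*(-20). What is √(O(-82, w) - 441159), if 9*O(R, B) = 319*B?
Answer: I*√35768969/9 ≈ 664.52*I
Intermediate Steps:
w = -110/9 (w = (11*(1/18))*(-20) = (11/18)*(-20) = -110/9 ≈ -12.222)
O(R, B) = 319*B/9 (O(R, B) = (319*B)/9 = 319*B/9)
√(O(-82, w) - 441159) = √((319/9)*(-110/9) - 441159) = √(-35090/81 - 441159) = √(-35768969/81) = I*√35768969/9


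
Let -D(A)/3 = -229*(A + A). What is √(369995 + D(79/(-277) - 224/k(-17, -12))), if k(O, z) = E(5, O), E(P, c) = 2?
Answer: √16551606761/277 ≈ 464.45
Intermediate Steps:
k(O, z) = 2
D(A) = 1374*A (D(A) = -(-687)*(A + A) = -(-687)*2*A = -(-1374)*A = 1374*A)
√(369995 + D(79/(-277) - 224/k(-17, -12))) = √(369995 + 1374*(79/(-277) - 224/2)) = √(369995 + 1374*(79*(-1/277) - 224*½)) = √(369995 + 1374*(-79/277 - 112)) = √(369995 + 1374*(-31103/277)) = √(369995 - 42735522/277) = √(59753093/277) = √16551606761/277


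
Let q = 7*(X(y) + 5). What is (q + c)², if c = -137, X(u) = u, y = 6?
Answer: 3600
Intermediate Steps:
q = 77 (q = 7*(6 + 5) = 7*11 = 77)
(q + c)² = (77 - 137)² = (-60)² = 3600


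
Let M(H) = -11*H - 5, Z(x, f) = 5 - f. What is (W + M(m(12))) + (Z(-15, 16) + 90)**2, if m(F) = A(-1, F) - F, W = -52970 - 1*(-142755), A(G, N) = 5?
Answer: 96098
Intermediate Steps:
W = 89785 (W = -52970 + 142755 = 89785)
m(F) = 5 - F
M(H) = -5 - 11*H
(W + M(m(12))) + (Z(-15, 16) + 90)**2 = (89785 + (-5 - 11*(5 - 1*12))) + ((5 - 1*16) + 90)**2 = (89785 + (-5 - 11*(5 - 12))) + ((5 - 16) + 90)**2 = (89785 + (-5 - 11*(-7))) + (-11 + 90)**2 = (89785 + (-5 + 77)) + 79**2 = (89785 + 72) + 6241 = 89857 + 6241 = 96098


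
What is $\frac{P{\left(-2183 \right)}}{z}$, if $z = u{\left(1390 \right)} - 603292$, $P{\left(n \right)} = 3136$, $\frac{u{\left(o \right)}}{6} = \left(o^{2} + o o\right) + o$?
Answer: $\frac{392}{2823781} \approx 0.00013882$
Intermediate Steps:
$u{\left(o \right)} = 6 o + 12 o^{2}$ ($u{\left(o \right)} = 6 \left(\left(o^{2} + o o\right) + o\right) = 6 \left(\left(o^{2} + o^{2}\right) + o\right) = 6 \left(2 o^{2} + o\right) = 6 \left(o + 2 o^{2}\right) = 6 o + 12 o^{2}$)
$z = 22590248$ ($z = 6 \cdot 1390 \left(1 + 2 \cdot 1390\right) - 603292 = 6 \cdot 1390 \left(1 + 2780\right) - 603292 = 6 \cdot 1390 \cdot 2781 - 603292 = 23193540 - 603292 = 22590248$)
$\frac{P{\left(-2183 \right)}}{z} = \frac{3136}{22590248} = 3136 \cdot \frac{1}{22590248} = \frac{392}{2823781}$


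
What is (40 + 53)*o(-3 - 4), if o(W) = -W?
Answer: 651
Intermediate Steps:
(40 + 53)*o(-3 - 4) = (40 + 53)*(-(-3 - 4)) = 93*(-1*(-7)) = 93*7 = 651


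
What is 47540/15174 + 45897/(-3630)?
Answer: -87311813/9180270 ≈ -9.5108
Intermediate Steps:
47540/15174 + 45897/(-3630) = 47540*(1/15174) + 45897*(-1/3630) = 23770/7587 - 15299/1210 = -87311813/9180270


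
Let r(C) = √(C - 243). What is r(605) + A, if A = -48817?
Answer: -48817 + √362 ≈ -48798.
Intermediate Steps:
r(C) = √(-243 + C)
r(605) + A = √(-243 + 605) - 48817 = √362 - 48817 = -48817 + √362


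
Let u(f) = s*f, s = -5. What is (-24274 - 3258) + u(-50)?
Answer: -27282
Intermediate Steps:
u(f) = -5*f
(-24274 - 3258) + u(-50) = (-24274 - 3258) - 5*(-50) = -27532 + 250 = -27282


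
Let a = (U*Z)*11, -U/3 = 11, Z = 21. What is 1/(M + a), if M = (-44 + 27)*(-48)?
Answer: -1/6807 ≈ -0.00014691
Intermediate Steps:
U = -33 (U = -3*11 = -33)
M = 816 (M = -17*(-48) = 816)
a = -7623 (a = -33*21*11 = -693*11 = -7623)
1/(M + a) = 1/(816 - 7623) = 1/(-6807) = -1/6807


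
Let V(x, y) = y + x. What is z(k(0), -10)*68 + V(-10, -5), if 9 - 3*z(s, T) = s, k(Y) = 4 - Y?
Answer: 295/3 ≈ 98.333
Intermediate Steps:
z(s, T) = 3 - s/3
V(x, y) = x + y
z(k(0), -10)*68 + V(-10, -5) = (3 - (4 - 1*0)/3)*68 + (-10 - 5) = (3 - (4 + 0)/3)*68 - 15 = (3 - ⅓*4)*68 - 15 = (3 - 4/3)*68 - 15 = (5/3)*68 - 15 = 340/3 - 15 = 295/3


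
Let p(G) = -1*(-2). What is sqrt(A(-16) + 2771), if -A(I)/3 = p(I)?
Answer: sqrt(2765) ≈ 52.583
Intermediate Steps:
p(G) = 2
A(I) = -6 (A(I) = -3*2 = -6)
sqrt(A(-16) + 2771) = sqrt(-6 + 2771) = sqrt(2765)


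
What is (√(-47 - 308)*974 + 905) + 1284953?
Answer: 1285858 + 974*I*√355 ≈ 1.2859e+6 + 18352.0*I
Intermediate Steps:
(√(-47 - 308)*974 + 905) + 1284953 = (√(-355)*974 + 905) + 1284953 = ((I*√355)*974 + 905) + 1284953 = (974*I*√355 + 905) + 1284953 = (905 + 974*I*√355) + 1284953 = 1285858 + 974*I*√355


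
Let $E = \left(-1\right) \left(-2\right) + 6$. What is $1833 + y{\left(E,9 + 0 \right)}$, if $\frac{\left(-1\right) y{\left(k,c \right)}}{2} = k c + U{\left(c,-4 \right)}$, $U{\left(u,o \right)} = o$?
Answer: $1697$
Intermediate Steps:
$E = 8$ ($E = 2 + 6 = 8$)
$y{\left(k,c \right)} = 8 - 2 c k$ ($y{\left(k,c \right)} = - 2 \left(k c - 4\right) = - 2 \left(c k - 4\right) = - 2 \left(-4 + c k\right) = 8 - 2 c k$)
$1833 + y{\left(E,9 + 0 \right)} = 1833 + \left(8 - 2 \left(9 + 0\right) 8\right) = 1833 + \left(8 - 18 \cdot 8\right) = 1833 + \left(8 - 144\right) = 1833 - 136 = 1697$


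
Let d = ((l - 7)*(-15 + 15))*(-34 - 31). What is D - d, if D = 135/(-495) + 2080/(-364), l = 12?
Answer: -461/77 ≈ -5.9870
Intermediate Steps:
D = -461/77 (D = 135*(-1/495) + 2080*(-1/364) = -3/11 - 40/7 = -461/77 ≈ -5.9870)
d = 0 (d = ((12 - 7)*(-15 + 15))*(-34 - 31) = (5*0)*(-65) = 0*(-65) = 0)
D - d = -461/77 - 1*0 = -461/77 + 0 = -461/77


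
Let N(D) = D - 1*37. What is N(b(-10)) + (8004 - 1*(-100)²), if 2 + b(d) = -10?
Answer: -2045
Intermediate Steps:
b(d) = -12 (b(d) = -2 - 10 = -12)
N(D) = -37 + D (N(D) = D - 37 = -37 + D)
N(b(-10)) + (8004 - 1*(-100)²) = (-37 - 12) + (8004 - 1*(-100)²) = -49 + (8004 - 1*10000) = -49 + (8004 - 10000) = -49 - 1996 = -2045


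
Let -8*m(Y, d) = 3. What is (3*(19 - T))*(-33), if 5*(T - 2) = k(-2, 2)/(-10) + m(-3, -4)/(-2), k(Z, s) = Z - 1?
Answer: -669339/400 ≈ -1673.3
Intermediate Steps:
m(Y, d) = -3/8 (m(Y, d) = -⅛*3 = -3/8)
k(Z, s) = -1 + Z
T = 839/400 (T = 2 + ((-1 - 2)/(-10) - 3/8/(-2))/5 = 2 + (-3*(-⅒) - 3/8*(-½))/5 = 2 + (3/10 + 3/16)/5 = 2 + (⅕)*(39/80) = 2 + 39/400 = 839/400 ≈ 2.0975)
(3*(19 - T))*(-33) = (3*(19 - 1*839/400))*(-33) = (3*(19 - 839/400))*(-33) = (3*(6761/400))*(-33) = (20283/400)*(-33) = -669339/400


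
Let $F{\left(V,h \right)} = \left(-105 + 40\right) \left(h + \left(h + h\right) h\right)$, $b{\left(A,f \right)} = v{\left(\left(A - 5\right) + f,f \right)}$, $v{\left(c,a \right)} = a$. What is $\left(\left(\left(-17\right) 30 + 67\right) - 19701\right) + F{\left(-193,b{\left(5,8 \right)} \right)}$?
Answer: $-28984$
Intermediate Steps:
$b{\left(A,f \right)} = f$
$F{\left(V,h \right)} = - 130 h^{2} - 65 h$ ($F{\left(V,h \right)} = - 65 \left(h + 2 h h\right) = - 65 \left(h + 2 h^{2}\right) = - 130 h^{2} - 65 h$)
$\left(\left(\left(-17\right) 30 + 67\right) - 19701\right) + F{\left(-193,b{\left(5,8 \right)} \right)} = \left(\left(\left(-17\right) 30 + 67\right) - 19701\right) - 520 \left(1 + 2 \cdot 8\right) = \left(\left(-510 + 67\right) - 19701\right) - 520 \left(1 + 16\right) = \left(-443 - 19701\right) - 520 \cdot 17 = -20144 - 8840 = -28984$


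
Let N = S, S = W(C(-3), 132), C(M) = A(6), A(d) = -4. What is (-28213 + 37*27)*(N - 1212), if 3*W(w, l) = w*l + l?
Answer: 36575616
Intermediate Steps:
C(M) = -4
W(w, l) = l/3 + l*w/3 (W(w, l) = (w*l + l)/3 = (l*w + l)/3 = (l + l*w)/3 = l/3 + l*w/3)
S = -132 (S = (1/3)*132*(1 - 4) = (1/3)*132*(-3) = -132)
N = -132
(-28213 + 37*27)*(N - 1212) = (-28213 + 37*27)*(-132 - 1212) = (-28213 + 999)*(-1344) = -27214*(-1344) = 36575616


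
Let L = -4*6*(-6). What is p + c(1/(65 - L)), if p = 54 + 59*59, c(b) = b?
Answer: 279264/79 ≈ 3535.0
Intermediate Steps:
L = 144 (L = -24*(-6) = 144)
p = 3535 (p = 54 + 3481 = 3535)
p + c(1/(65 - L)) = 3535 + 1/(65 - 1*144) = 3535 + 1/(65 - 144) = 3535 + 1/(-79) = 3535 - 1/79 = 279264/79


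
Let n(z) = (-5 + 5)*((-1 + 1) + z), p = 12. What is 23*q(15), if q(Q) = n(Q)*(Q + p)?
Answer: 0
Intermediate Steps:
n(z) = 0 (n(z) = 0*(0 + z) = 0*z = 0)
q(Q) = 0 (q(Q) = 0*(Q + 12) = 0*(12 + Q) = 0)
23*q(15) = 23*0 = 0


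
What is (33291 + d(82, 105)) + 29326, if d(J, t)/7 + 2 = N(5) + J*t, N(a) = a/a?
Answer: 122880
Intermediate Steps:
N(a) = 1
d(J, t) = -7 + 7*J*t (d(J, t) = -14 + 7*(1 + J*t) = -14 + (7 + 7*J*t) = -7 + 7*J*t)
(33291 + d(82, 105)) + 29326 = (33291 + (-7 + 7*82*105)) + 29326 = (33291 + (-7 + 60270)) + 29326 = (33291 + 60263) + 29326 = 93554 + 29326 = 122880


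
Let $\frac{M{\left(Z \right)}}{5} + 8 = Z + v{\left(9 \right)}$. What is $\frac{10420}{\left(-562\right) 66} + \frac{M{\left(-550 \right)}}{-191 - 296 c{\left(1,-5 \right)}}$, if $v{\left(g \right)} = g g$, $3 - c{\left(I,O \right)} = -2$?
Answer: $\frac{5921050}{5165061} \approx 1.1464$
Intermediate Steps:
$c{\left(I,O \right)} = 5$ ($c{\left(I,O \right)} = 3 - -2 = 3 + 2 = 5$)
$v{\left(g \right)} = g^{2}$
$M{\left(Z \right)} = 365 + 5 Z$ ($M{\left(Z \right)} = -40 + 5 \left(Z + 9^{2}\right) = -40 + 5 \left(Z + 81\right) = -40 + 5 \left(81 + Z\right) = -40 + \left(405 + 5 Z\right) = 365 + 5 Z$)
$\frac{10420}{\left(-562\right) 66} + \frac{M{\left(-550 \right)}}{-191 - 296 c{\left(1,-5 \right)}} = \frac{10420}{\left(-562\right) 66} + \frac{365 + 5 \left(-550\right)}{-191 - 1480} = \frac{10420}{-37092} + \frac{365 - 2750}{-191 - 1480} = 10420 \left(- \frac{1}{37092}\right) - \frac{2385}{-1671} = - \frac{2605}{9273} - - \frac{795}{557} = - \frac{2605}{9273} + \frac{795}{557} = \frac{5921050}{5165061}$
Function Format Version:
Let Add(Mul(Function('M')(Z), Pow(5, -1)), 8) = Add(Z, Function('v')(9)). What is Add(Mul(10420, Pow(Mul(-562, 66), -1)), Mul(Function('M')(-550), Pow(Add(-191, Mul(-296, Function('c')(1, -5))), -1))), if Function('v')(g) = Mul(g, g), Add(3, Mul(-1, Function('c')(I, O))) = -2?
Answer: Rational(5921050, 5165061) ≈ 1.1464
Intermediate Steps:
Function('c')(I, O) = 5 (Function('c')(I, O) = Add(3, Mul(-1, -2)) = Add(3, 2) = 5)
Function('v')(g) = Pow(g, 2)
Function('M')(Z) = Add(365, Mul(5, Z)) (Function('M')(Z) = Add(-40, Mul(5, Add(Z, Pow(9, 2)))) = Add(-40, Mul(5, Add(Z, 81))) = Add(-40, Mul(5, Add(81, Z))) = Add(-40, Add(405, Mul(5, Z))) = Add(365, Mul(5, Z)))
Add(Mul(10420, Pow(Mul(-562, 66), -1)), Mul(Function('M')(-550), Pow(Add(-191, Mul(-296, Function('c')(1, -5))), -1))) = Add(Mul(10420, Pow(Mul(-562, 66), -1)), Mul(Add(365, Mul(5, -550)), Pow(Add(-191, Mul(-296, 5)), -1))) = Add(Mul(10420, Pow(-37092, -1)), Mul(Add(365, -2750), Pow(Add(-191, -1480), -1))) = Add(Mul(10420, Rational(-1, 37092)), Mul(-2385, Pow(-1671, -1))) = Add(Rational(-2605, 9273), Mul(-2385, Rational(-1, 1671))) = Add(Rational(-2605, 9273), Rational(795, 557)) = Rational(5921050, 5165061)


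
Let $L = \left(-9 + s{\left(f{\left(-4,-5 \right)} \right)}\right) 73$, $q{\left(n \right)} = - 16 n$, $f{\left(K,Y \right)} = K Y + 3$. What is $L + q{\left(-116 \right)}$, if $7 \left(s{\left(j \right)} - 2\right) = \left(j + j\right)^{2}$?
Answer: $\frac{163883}{7} \approx 23412.0$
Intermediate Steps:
$f{\left(K,Y \right)} = 3 + K Y$
$s{\left(j \right)} = 2 + \frac{4 j^{2}}{7}$ ($s{\left(j \right)} = 2 + \frac{\left(j + j\right)^{2}}{7} = 2 + \frac{\left(2 j\right)^{2}}{7} = 2 + \frac{4 j^{2}}{7}$)
$L = \frac{150891}{7}$ ($L = \left(-9 + \left(2 + \frac{4 \left(3 - -20\right)^{2}}{7}\right)\right) 73 = \left(-9 + \left(2 + \frac{4 \left(3 + 20\right)^{2}}{7}\right)\right) 73 = \left(-9 + \left(2 + \frac{4 \cdot 23^{2}}{7}\right)\right) 73 = \left(-9 + \left(2 + \frac{4}{7} \cdot 529\right)\right) 73 = \left(-9 + \left(2 + \frac{2116}{7}\right)\right) 73 = \left(-9 + \frac{2130}{7}\right) 73 = \frac{2067}{7} \cdot 73 = \frac{150891}{7} \approx 21556.0$)
$L + q{\left(-116 \right)} = \frac{150891}{7} - -1856 = \frac{150891}{7} + 1856 = \frac{163883}{7}$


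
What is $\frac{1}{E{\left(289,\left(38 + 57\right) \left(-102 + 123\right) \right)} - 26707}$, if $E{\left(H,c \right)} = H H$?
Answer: $\frac{1}{56814} \approx 1.7601 \cdot 10^{-5}$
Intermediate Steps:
$E{\left(H,c \right)} = H^{2}$
$\frac{1}{E{\left(289,\left(38 + 57\right) \left(-102 + 123\right) \right)} - 26707} = \frac{1}{289^{2} - 26707} = \frac{1}{83521 - 26707} = \frac{1}{56814}$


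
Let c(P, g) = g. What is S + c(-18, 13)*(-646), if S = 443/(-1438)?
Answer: -12076767/1438 ≈ -8398.3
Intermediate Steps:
S = -443/1438 (S = 443*(-1/1438) = -443/1438 ≈ -0.30807)
S + c(-18, 13)*(-646) = -443/1438 + 13*(-646) = -443/1438 - 8398 = -12076767/1438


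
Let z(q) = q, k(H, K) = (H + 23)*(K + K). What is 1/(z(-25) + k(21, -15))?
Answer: -1/1345 ≈ -0.00074349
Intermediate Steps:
k(H, K) = 2*K*(23 + H) (k(H, K) = (23 + H)*(2*K) = 2*K*(23 + H))
1/(z(-25) + k(21, -15)) = 1/(-25 + 2*(-15)*(23 + 21)) = 1/(-25 + 2*(-15)*44) = 1/(-25 - 1320) = 1/(-1345) = -1/1345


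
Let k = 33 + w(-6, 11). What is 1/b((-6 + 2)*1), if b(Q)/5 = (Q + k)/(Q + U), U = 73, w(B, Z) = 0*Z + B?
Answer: 3/5 ≈ 0.60000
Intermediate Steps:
w(B, Z) = B (w(B, Z) = 0 + B = B)
k = 27 (k = 33 - 6 = 27)
b(Q) = 5*(27 + Q)/(73 + Q) (b(Q) = 5*((Q + 27)/(Q + 73)) = 5*((27 + Q)/(73 + Q)) = 5*(27 + Q)/(73 + Q))
1/b((-6 + 2)*1) = 1/(5*(27 + (-6 + 2)*1)/(73 + (-6 + 2)*1)) = 1/(5*(27 - 4*1)/(73 - 4*1)) = 1/(5*(27 - 4)/(73 - 4)) = 1/(5*23/69) = 1/(5*(1/69)*23) = 1/(5/3) = 3/5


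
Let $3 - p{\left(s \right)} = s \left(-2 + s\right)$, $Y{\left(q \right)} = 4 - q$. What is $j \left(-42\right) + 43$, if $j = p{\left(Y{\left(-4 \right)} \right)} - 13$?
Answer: $2479$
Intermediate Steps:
$p{\left(s \right)} = 3 - s \left(-2 + s\right)$
$j = -58$ ($j = \left(3 - \left(4 - -4\right)^{2} + 2 \left(4 - -4\right)\right) - 13 = \left(3 - \left(4 + 4\right)^{2} + 2 \left(4 + 4\right)\right) - 13 = \left(3 - 8^{2} + 2 \cdot 8\right) - 13 = \left(3 - 64 + 16\right) - 13 = -45 - 13 = -58$)
$j \left(-42\right) + 43 = \left(-58\right) \left(-42\right) + 43 = 2436 + 43 = 2479$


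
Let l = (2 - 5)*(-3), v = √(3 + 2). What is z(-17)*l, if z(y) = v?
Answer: 9*√5 ≈ 20.125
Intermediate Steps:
v = √5 ≈ 2.2361
z(y) = √5
l = 9 (l = -3*(-3) = 9)
z(-17)*l = √5*9 = 9*√5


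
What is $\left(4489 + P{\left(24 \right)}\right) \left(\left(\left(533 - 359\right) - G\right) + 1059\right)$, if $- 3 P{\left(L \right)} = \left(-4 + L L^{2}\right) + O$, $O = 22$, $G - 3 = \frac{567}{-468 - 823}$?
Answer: $- \frac{198562125}{1291} \approx -1.5381 \cdot 10^{5}$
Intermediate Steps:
$G = \frac{3306}{1291}$ ($G = 3 + \frac{567}{-468 - 823} = 3 + \frac{567}{-1291} = 3 + 567 \left(- \frac{1}{1291}\right) = 3 - \frac{567}{1291} = \frac{3306}{1291} \approx 2.5608$)
$P{\left(L \right)} = -6 - \frac{L^{3}}{3}$ ($P{\left(L \right)} = - \frac{\left(-4 + L L^{2}\right) + 22}{3} = - \frac{\left(-4 + L^{3}\right) + 22}{3} = - \frac{18 + L^{3}}{3} = -6 - \frac{L^{3}}{3}$)
$\left(4489 + P{\left(24 \right)}\right) \left(\left(\left(533 - 359\right) - G\right) + 1059\right) = \left(4489 - \left(6 + \frac{24^{3}}{3}\right)\right) \left(\left(\left(533 - 359\right) - \frac{3306}{1291}\right) + 1059\right) = \left(4489 - 4614\right) \left(\left(174 - \frac{3306}{1291}\right) + 1059\right) = \left(4489 - 4614\right) \left(\frac{221328}{1291} + 1059\right) = \left(4489 - 4614\right) \frac{1588497}{1291} = \left(-125\right) \frac{1588497}{1291} = - \frac{198562125}{1291}$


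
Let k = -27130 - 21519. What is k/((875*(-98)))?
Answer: 48649/85750 ≈ 0.56734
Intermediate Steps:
k = -48649
k/((875*(-98))) = -48649/(875*(-98)) = -48649/(-85750) = -48649*(-1/85750) = 48649/85750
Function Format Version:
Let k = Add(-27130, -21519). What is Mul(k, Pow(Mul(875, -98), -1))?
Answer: Rational(48649, 85750) ≈ 0.56734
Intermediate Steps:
k = -48649
Mul(k, Pow(Mul(875, -98), -1)) = Mul(-48649, Pow(Mul(875, -98), -1)) = Mul(-48649, Pow(-85750, -1)) = Mul(-48649, Rational(-1, 85750)) = Rational(48649, 85750)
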